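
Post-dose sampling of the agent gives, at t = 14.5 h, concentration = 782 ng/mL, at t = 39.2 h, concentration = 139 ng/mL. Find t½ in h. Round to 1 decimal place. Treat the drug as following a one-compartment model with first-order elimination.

9.9 h

k = ln(C₁/C₂) / (t₂ − t₁) = ln(782/139) / (39.2 − 14.5)
  = 1.727 / 24.70 = 0.06992 h⁻¹
t½ = ln2 / k = 0.693147 / 0.06992 = 9.913 h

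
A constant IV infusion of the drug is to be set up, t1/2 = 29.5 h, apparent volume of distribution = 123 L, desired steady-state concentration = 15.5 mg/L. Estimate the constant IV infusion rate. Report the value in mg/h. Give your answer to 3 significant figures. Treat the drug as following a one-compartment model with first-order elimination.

44.8 mg/h

k = ln2 / t½ = 0.693147 / 29.5 = 0.02350 h⁻¹
CL = k × Vd = 0.02350 × 123 = 2.891 L/h
At steady state, infusion rate R₀ = Css × CL = 15.5 × 2.891 = 44.81 mg/h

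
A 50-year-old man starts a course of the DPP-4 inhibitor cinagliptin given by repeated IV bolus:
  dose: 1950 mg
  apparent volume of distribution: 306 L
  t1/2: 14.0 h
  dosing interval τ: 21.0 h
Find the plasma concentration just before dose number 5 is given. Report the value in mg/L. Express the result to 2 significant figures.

3.4 mg/L

C₀ per dose = Dose / Vd = 1950 / 306 = 6.373 mg/L
k = ln2 / t½ = 0.693147 / 14.0 = 0.04951 h⁻¹
Fraction remaining after one interval: r = e^(−kτ) = e^(−0.04951 × 21.0) = 0.3536
Before dose 5, 4 doses have been given (aged 1τ, 2τ, 3τ, 4τ).
C_trough = C₀ × (r + r² + … + r^4) = C₀ × r(1−r^4)/(1−r)
        = 6.373 × 0.3536 × (1 − 0.01563) / (1 − 0.3536) = 3.432 mg/L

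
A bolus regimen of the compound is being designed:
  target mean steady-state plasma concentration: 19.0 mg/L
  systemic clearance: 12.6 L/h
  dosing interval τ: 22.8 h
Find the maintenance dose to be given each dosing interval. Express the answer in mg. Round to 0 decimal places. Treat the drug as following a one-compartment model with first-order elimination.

5458 mg

At steady state, Dose/τ = Css × CL.
Dose = Css × CL × τ = 19.0 × 12.60 × 22.8 = 5458 mg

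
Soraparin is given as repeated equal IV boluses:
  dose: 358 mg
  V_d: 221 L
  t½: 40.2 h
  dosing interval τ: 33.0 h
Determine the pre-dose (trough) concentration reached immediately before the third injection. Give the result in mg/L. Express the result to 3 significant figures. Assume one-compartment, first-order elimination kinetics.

1.44 mg/L

C₀ per dose = Dose / Vd = 358 / 221 = 1.620 mg/L
k = ln2 / t½ = 0.693147 / 40.2 = 0.01724 h⁻¹
Fraction remaining after one interval: r = e^(−kτ) = e^(−0.01724 × 33.0) = 0.5661
Before dose 3, 2 doses have been given (aged 1τ, 2τ).
C_trough = C₀ × (r + r²) = 1.620 × (0.5661 + 0.3205) = 1.436 mg/L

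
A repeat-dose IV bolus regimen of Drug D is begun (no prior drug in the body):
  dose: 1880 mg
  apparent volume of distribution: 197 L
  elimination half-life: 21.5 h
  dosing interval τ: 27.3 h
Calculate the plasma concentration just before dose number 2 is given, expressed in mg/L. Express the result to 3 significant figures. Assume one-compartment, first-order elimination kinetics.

3.96 mg/L

C₀ per dose = Dose / Vd = 1880 / 197 = 9.543 mg/L
k = ln2 / t½ = 0.693147 / 21.5 = 0.03224 h⁻¹
Fraction remaining after one interval: r = e^(−kτ) = e^(−0.03224 × 27.3) = 0.4147
Before dose 2, 1 dose has been given (aged 1τ).
C_trough = C₀ × r = 9.543 × 0.4147 = 3.957 mg/L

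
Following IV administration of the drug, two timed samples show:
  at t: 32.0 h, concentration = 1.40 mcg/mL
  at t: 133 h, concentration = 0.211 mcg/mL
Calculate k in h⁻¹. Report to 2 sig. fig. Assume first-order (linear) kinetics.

0.019 h⁻¹

k = ln(C₁/C₂) / (t₂ − t₁) = ln(1.40/0.211) / (133 − 32.0)
  = 1.892 / 101.0 = 0.01873 h⁻¹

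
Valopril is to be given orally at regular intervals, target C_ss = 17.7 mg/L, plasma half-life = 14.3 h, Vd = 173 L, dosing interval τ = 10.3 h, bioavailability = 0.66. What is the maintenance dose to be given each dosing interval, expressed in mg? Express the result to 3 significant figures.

2320 mg

k = ln2 / t½ = 0.693147 / 14.3 = 0.04847 h⁻¹
CL = k × Vd = 0.04847 × 173 = 8.385 L/h
At steady state, F × (Dose/τ) = Css × CL.
Dose = Css × CL × τ / F = 17.7 × 8.385 × 10.3 / 0.66 = 2316 mg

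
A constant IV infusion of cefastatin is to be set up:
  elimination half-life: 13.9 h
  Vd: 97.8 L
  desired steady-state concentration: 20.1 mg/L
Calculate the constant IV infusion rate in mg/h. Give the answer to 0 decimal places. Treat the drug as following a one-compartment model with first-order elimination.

k = ln2 / t½ = 0.693147 / 13.9 = 0.04987 h⁻¹
CL = k × Vd = 0.04987 × 97.8 = 4.877 L/h
At steady state, infusion rate R₀ = Css × CL = 20.1 × 4.877 = 98.03 mg/h

98 mg/h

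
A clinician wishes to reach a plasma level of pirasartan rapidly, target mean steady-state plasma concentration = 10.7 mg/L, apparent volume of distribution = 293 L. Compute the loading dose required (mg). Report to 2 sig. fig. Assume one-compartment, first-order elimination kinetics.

LD = Css × Vd = 10.7 × 293 = 3135 mg

3100 mg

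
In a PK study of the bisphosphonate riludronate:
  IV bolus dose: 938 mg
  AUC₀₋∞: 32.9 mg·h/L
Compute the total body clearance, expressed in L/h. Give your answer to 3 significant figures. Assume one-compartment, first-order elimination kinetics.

CL = Dose / AUC = 938 / 32.9 = 28.51 L/h

28.5 L/h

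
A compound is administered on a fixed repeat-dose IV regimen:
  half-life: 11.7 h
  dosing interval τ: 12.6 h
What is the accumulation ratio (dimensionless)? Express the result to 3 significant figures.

k = ln2 / t½ = 0.693147 / 11.7 = 0.05924 h⁻¹
e^(−kτ) = e^(−0.05924 × 12.6) = 0.4741
Accumulation ratio R = 1 / (1 − e^(−kτ)) = 1 / (1 − 0.4741) = 1.902

1.90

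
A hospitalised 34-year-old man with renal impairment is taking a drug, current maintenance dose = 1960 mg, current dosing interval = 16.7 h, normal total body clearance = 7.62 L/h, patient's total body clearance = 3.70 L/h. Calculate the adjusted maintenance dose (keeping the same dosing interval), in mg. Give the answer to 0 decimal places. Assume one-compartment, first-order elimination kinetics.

952 mg

To keep the same average steady-state level, dosing rate must scale with clearance.
CL ratio = 3.70 / 7.62 = 0.4856
New dose (same interval) = 1960 × 0.4856 = 951.8 mg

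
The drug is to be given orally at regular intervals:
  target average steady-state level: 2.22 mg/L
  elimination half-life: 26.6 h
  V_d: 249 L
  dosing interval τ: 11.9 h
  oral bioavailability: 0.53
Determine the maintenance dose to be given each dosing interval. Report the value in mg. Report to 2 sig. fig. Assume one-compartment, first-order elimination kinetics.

320 mg

k = ln2 / t½ = 0.693147 / 26.6 = 0.02606 h⁻¹
CL = k × Vd = 0.02606 × 249 = 6.489 L/h
At steady state, F × (Dose/τ) = Css × CL.
Dose = Css × CL × τ / F = 2.22 × 6.489 × 11.9 / 0.53 = 323.4 mg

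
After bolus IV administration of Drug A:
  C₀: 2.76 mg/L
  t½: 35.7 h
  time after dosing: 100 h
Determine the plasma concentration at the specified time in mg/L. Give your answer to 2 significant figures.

0.40 mg/L

k = ln2 / t½ = 0.693147 / 35.7 = 0.01942 h⁻¹
C = C₀ · e^(−k·t) = 2.760 × e^(−0.01942 × 100)
  = 2.760 × 0.1434 = 0.3958 mg/L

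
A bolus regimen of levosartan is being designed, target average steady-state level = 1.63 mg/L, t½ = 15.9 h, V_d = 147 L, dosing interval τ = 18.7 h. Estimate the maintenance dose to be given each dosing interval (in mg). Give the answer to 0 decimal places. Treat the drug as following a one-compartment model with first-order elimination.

195 mg

k = ln2 / t½ = 0.693147 / 15.9 = 0.04359 h⁻¹
CL = k × Vd = 0.04359 × 147 = 6.408 L/h
At steady state, Dose/τ = Css × CL.
Dose = Css × CL × τ = 1.63 × 6.408 × 18.7 = 195.3 mg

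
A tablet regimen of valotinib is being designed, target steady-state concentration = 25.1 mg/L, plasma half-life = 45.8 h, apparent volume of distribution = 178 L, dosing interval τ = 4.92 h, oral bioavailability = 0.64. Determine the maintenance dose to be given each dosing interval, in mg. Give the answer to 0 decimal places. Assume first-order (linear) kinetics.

k = ln2 / t½ = 0.693147 / 45.8 = 0.01513 h⁻¹
CL = k × Vd = 0.01513 × 178 = 2.693 L/h
At steady state, F × (Dose/τ) = Css × CL.
Dose = Css × CL × τ / F = 25.1 × 2.693 × 4.92 / 0.64 = 519.6 mg

520 mg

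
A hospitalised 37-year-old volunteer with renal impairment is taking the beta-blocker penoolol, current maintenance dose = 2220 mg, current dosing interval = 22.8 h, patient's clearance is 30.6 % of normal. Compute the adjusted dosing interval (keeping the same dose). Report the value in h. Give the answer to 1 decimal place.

74.5 h

To keep the same average steady-state level, dosing rate must scale with clearance.
CL ratio = 30.6 / 100 = 0.3060
New interval (same dose) = 22.8 / 0.3060 = 74.51 h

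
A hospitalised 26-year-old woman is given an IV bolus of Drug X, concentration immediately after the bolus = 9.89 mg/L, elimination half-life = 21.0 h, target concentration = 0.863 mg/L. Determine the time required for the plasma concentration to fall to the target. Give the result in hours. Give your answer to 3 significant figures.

73.9 h

k = ln2 / t½ = 0.693147 / 21.0 = 0.03301 h⁻¹
t = ln(C₀ / C) / k = ln(9.890 / 0.863) / 0.03301
  = ln(11.46) / 0.03301 = 2.439 / 0.03301 = 73.89 h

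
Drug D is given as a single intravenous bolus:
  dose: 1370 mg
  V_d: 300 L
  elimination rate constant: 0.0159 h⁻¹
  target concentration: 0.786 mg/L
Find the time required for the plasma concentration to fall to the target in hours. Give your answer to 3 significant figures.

111 h

C₀ = Dose / Vd = 1370 / 300 = 4.567 mg/L
t = ln(C₀ / C) / k = ln(4.567 / 0.786) / 0.01590
  = ln(5.810) / 0.01590 = 1.760 / 0.01590 = 110.7 h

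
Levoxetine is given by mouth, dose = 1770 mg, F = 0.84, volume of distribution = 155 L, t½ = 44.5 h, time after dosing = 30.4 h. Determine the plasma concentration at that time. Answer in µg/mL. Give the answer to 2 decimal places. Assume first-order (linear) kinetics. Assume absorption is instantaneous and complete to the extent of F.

Amount reaching circulation = F × Dose = 0.84 × 1770 = 1487 mg
C₀ = F·Dose / Vd = 1487 / 155 = 9.594 mg/L
k = ln2 / t½ = 0.693147 / 44.5 = 0.01558 h⁻¹
C = C₀ · e^(−k·t) = 9.594 × e^(−0.01558 × 30.4)
  = 9.594 × 0.6227 = 5.974 mg/L
(5.974 mg/L = 5.974 µg/mL)

5.97 µg/mL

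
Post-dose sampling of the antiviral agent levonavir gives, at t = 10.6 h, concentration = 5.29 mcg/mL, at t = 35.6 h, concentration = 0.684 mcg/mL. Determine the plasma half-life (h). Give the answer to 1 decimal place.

8.5 h

k = ln(C₁/C₂) / (t₂ − t₁) = ln(5.29/0.684) / (35.6 − 10.6)
  = 2.046 / 25.00 = 0.08184 h⁻¹
t½ = ln2 / k = 0.693147 / 0.08184 = 8.470 h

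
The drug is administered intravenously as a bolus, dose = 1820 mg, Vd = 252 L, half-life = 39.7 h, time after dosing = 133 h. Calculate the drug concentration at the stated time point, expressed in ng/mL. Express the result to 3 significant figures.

708 ng/mL

C₀ = Dose / Vd = 1820 / 252 = 7.222 mg/L
k = ln2 / t½ = 0.693147 / 39.7 = 0.01746 h⁻¹
C = C₀ · e^(−k·t) = 7.222 × e^(−0.01746 × 133)
  = 7.222 × 0.09806 = 0.7082 mg/L
Convert: 0.7082 mg/L × 1000 = 708.2 ng/mL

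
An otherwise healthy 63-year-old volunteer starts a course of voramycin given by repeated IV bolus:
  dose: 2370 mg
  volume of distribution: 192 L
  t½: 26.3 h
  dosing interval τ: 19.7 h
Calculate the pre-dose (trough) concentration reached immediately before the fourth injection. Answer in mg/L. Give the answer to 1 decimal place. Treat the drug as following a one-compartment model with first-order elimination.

C₀ per dose = Dose / Vd = 2370 / 192 = 12.34 mg/L
k = ln2 / t½ = 0.693147 / 26.3 = 0.02636 h⁻¹
Fraction remaining after one interval: r = e^(−kτ) = e^(−0.02636 × 19.7) = 0.5949
Before dose 4, 3 doses have been given (aged 1τ, 2τ, 3τ).
C_trough = C₀ × (r + r² + … + r^3) = C₀ × r(1−r^3)/(1−r)
        = 12.34 × 0.5949 × (1 − 0.2105) / (1 − 0.5949) = 14.31 mg/L

14.3 mg/L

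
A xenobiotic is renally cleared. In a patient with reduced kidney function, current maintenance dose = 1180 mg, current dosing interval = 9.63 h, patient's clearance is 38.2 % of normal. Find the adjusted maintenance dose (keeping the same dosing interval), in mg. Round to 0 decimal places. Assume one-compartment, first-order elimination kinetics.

451 mg

To keep the same average steady-state level, dosing rate must scale with clearance.
CL ratio = 38.2 / 100 = 0.3820
New dose (same interval) = 1180 × 0.3820 = 450.8 mg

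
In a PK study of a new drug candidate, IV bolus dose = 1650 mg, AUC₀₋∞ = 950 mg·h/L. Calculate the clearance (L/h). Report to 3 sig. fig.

1.74 L/h

CL = Dose / AUC = 1650 / 950 = 1.737 L/h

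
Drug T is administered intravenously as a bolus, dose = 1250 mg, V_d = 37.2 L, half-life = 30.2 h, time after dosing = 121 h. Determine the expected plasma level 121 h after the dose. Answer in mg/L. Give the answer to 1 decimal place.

2.1 mg/L

C₀ = Dose / Vd = 1250 / 37.2 = 33.60 mg/L
k = ln2 / t½ = 0.693147 / 30.2 = 0.02295 h⁻¹
C = C₀ · e^(−k·t) = 33.60 × e^(−0.02295 × 121)
  = 33.60 × 0.06223 = 2.091 mg/L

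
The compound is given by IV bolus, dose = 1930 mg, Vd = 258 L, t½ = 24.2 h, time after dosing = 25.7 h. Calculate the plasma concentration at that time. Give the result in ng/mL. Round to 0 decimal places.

C₀ = Dose / Vd = 1930 / 258 = 7.481 mg/L
k = ln2 / t½ = 0.693147 / 24.2 = 0.02864 h⁻¹
C = C₀ · e^(−k·t) = 7.481 × e^(−0.02864 × 25.7)
  = 7.481 × 0.4790 = 3.583 mg/L
Convert: 3.583 mg/L × 1000 = 3583 ng/mL

3583 ng/mL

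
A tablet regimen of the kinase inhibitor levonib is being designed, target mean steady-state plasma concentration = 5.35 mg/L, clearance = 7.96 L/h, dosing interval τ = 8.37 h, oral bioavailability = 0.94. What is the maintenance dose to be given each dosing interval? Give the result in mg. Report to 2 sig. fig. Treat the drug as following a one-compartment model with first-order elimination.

At steady state, F × (Dose/τ) = Css × CL.
Dose = Css × CL × τ / F = 5.35 × 7.960 × 8.37 / 0.94 = 379.2 mg

380 mg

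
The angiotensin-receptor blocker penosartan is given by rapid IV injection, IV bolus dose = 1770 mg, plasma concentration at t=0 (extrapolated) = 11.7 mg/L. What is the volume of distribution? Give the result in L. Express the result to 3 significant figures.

Vd = Dose / C₀ = 1770 / 11.7 = 151.3 L

151 L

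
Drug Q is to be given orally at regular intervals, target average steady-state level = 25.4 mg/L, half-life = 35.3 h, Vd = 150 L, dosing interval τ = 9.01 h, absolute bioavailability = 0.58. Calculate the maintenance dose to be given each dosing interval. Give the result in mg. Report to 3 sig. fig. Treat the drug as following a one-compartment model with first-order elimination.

k = ln2 / t½ = 0.693147 / 35.3 = 0.01964 h⁻¹
CL = k × Vd = 0.01964 × 150 = 2.946 L/h
At steady state, F × (Dose/τ) = Css × CL.
Dose = Css × CL × τ / F = 25.4 × 2.946 × 9.01 / 0.58 = 1162 mg

1160 mg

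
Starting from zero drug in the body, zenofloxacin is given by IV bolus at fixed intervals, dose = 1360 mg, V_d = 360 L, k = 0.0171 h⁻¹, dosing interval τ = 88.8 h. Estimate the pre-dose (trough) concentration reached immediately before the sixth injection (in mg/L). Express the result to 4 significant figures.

1.059 mg/L

C₀ per dose = Dose / Vd = 1360 / 360 = 3.778 mg/L
Fraction remaining after one interval: r = e^(−kτ) = e^(−0.01710 × 88.8) = 0.2190
Before dose 6, 5 doses have been given (aged 1τ, 2τ, 3τ, 4τ, 5τ).
C_trough = C₀ × (r + r² + … + r^5) = C₀ × r(1−r^5)/(1−r)
        = 3.778 × 0.2190 × (1 − 0.0005038) / (1 − 0.2190) = 1.059 mg/L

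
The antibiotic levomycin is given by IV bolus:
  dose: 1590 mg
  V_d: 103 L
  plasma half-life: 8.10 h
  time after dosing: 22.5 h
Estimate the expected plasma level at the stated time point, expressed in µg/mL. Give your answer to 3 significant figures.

2.25 µg/mL

C₀ = Dose / Vd = 1590 / 103 = 15.44 mg/L
k = ln2 / t½ = 0.693147 / 8.10 = 0.08557 h⁻¹
C = C₀ · e^(−k·t) = 15.44 × e^(−0.08557 × 22.5)
  = 15.44 × 0.1458 = 2.251 mg/L
(2.251 mg/L = 2.251 µg/mL)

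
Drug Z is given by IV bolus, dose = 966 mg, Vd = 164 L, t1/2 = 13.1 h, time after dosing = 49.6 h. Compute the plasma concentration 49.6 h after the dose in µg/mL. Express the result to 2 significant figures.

0.43 µg/mL

C₀ = Dose / Vd = 966.0 / 164 = 5.890 mg/L
k = ln2 / t½ = 0.693147 / 13.1 = 0.05291 h⁻¹
C = C₀ · e^(−k·t) = 5.890 × e^(−0.05291 × 49.6)
  = 5.890 × 0.07249 = 0.4270 mg/L
(0.4270 mg/L = 0.4270 µg/mL)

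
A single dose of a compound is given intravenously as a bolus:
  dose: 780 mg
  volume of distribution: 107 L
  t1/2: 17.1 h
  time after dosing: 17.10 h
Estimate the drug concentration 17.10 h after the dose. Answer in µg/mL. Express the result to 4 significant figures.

C₀ = Dose / Vd = 780.0 / 107 = 7.290 mg/L
k = ln2 / t½ = 0.693147 / 17.1 = 0.04053 h⁻¹
t / t½ = 17.10 / 17.1 = 1 half-lives
C = C₀ × (1/2)^1 = 7.290 × 0.5000 = 3.645 mg/L
(3.645 mg/L = 3.645 µg/mL)

3.645 µg/mL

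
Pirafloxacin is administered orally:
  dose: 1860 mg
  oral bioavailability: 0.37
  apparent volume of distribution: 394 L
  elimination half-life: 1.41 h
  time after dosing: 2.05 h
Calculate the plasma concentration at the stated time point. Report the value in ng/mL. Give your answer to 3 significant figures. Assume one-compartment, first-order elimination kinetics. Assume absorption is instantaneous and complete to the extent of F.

Amount reaching circulation = F × Dose = 0.37 × 1860 = 688.2 mg
C₀ = F·Dose / Vd = 688.2 / 394 = 1.747 mg/L
k = ln2 / t½ = 0.693147 / 1.41 = 0.4916 h⁻¹
C = C₀ · e^(−k·t) = 1.747 × e^(−0.4916 × 2.05)
  = 1.747 × 0.3650 = 0.6377 mg/L
Convert: 0.6377 mg/L × 1000 = 637.7 ng/mL

638 ng/mL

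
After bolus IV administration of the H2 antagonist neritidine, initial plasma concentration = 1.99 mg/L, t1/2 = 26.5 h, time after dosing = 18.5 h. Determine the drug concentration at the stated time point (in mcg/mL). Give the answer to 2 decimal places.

k = ln2 / t½ = 0.693147 / 26.5 = 0.02616 h⁻¹
C = C₀ · e^(−k·t) = 1.990 × e^(−0.02616 × 18.5)
  = 1.990 × 0.6163 = 1.226 mg/L
(1.226 mg/L = 1.226 mcg/mL)

1.23 mcg/mL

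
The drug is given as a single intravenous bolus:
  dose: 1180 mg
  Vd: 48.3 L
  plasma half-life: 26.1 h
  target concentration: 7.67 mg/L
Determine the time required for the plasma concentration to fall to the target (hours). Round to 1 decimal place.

C₀ = Dose / Vd = 1180 / 48.3 = 24.43 mg/L
k = ln2 / t½ = 0.693147 / 26.1 = 0.02656 h⁻¹
t = ln(C₀ / C) / k = ln(24.43 / 7.67) / 0.02656
  = ln(3.185) / 0.02656 = 1.158 / 0.02656 = 43.60 h

43.6 h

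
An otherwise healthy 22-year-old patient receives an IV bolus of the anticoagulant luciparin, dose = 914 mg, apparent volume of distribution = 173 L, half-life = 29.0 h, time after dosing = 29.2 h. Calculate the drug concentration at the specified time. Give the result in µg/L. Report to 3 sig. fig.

C₀ = Dose / Vd = 914.0 / 173 = 5.283 mg/L
k = ln2 / t½ = 0.693147 / 29.0 = 0.02390 h⁻¹
C = C₀ · e^(−k·t) = 5.283 × e^(−0.02390 × 29.2)
  = 5.283 × 0.4976 = 2.629 mg/L
Convert: 2.629 mg/L × 1000 = 2629 µg/L

2630 µg/L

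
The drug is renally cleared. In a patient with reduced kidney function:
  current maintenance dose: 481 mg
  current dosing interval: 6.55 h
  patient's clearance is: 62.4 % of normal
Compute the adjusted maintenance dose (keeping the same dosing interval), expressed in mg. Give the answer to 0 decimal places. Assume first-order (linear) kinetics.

To keep the same average steady-state level, dosing rate must scale with clearance.
CL ratio = 62.4 / 100 = 0.6240
New dose (same interval) = 481 × 0.6240 = 300.1 mg

300 mg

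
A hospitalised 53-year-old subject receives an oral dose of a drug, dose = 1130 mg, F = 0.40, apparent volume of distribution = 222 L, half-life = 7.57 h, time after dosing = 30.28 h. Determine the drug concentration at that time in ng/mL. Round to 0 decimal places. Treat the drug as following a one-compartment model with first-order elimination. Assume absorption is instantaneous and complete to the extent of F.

127 ng/mL

Amount reaching circulation = F × Dose = 0.40 × 1130 = 452.0 mg
C₀ = F·Dose / Vd = 452.0 / 222 = 2.036 mg/L
k = ln2 / t½ = 0.693147 / 7.57 = 0.09156 h⁻¹
t / t½ = 30.28 / 7.57 = 4 half-lives
C = C₀ × (1/2)^4 = 2.036 × 0.06250 = 0.1273 mg/L
Convert: 0.1273 mg/L × 1000 = 127.3 ng/mL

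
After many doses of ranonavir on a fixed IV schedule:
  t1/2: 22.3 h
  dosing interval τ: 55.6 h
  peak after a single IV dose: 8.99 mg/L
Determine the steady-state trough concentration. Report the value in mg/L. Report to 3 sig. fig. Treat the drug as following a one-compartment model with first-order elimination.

1.94 mg/L

k = ln2 / t½ = 0.693147 / 22.3 = 0.03108 h⁻¹
e^(−kτ) = e^(−0.03108 × 55.6) = 0.1776
Accumulation ratio R = 1 / (1 − e^(−kτ)) = 1 / (1 − 0.1776) = 1.216
Steady-state trough = C₀ × R × e^(−kτ) = 8.99 × 1.216 × 0.1776 = 1.941 mg/L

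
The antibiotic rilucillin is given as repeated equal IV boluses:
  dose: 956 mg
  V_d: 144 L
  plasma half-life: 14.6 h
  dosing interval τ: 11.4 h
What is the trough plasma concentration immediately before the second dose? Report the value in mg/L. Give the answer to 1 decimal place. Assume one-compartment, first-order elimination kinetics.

3.9 mg/L

C₀ per dose = Dose / Vd = 956 / 144 = 6.639 mg/L
k = ln2 / t½ = 0.693147 / 14.6 = 0.04748 h⁻¹
Fraction remaining after one interval: r = e^(−kτ) = e^(−0.04748 × 11.4) = 0.5820
Before dose 2, 1 dose has been given (aged 1τ).
C_trough = C₀ × r = 6.639 × 0.5820 = 3.864 mg/L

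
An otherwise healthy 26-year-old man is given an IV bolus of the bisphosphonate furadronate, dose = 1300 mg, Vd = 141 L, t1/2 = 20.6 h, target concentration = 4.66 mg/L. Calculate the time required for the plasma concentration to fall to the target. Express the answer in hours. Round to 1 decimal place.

C₀ = Dose / Vd = 1300 / 141 = 9.220 mg/L
k = ln2 / t½ = 0.693147 / 20.6 = 0.03365 h⁻¹
t = ln(C₀ / C) / k = ln(9.220 / 4.66) / 0.03365
  = ln(1.979) / 0.03365 = 0.6826 / 0.03365 = 20.29 h

20.3 h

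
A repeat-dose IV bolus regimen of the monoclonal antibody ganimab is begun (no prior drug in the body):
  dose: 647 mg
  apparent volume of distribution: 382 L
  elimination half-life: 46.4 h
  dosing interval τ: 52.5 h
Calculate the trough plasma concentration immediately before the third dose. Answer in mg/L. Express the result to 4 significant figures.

C₀ per dose = Dose / Vd = 647 / 382 = 1.694 mg/L
k = ln2 / t½ = 0.693147 / 46.4 = 0.01494 h⁻¹
Fraction remaining after one interval: r = e^(−kτ) = e^(−0.01494 × 52.5) = 0.4564
Before dose 3, 2 doses have been given (aged 1τ, 2τ).
C_trough = C₀ × (r + r²) = 1.694 × (0.4564 + 0.2083) = 1.126 mg/L

1.126 mg/L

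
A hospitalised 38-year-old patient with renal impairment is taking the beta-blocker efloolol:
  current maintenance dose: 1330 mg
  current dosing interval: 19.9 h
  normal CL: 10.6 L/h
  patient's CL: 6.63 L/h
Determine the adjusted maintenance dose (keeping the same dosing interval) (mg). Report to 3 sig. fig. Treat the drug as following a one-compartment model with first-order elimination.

832 mg

To keep the same average steady-state level, dosing rate must scale with clearance.
CL ratio = 6.63 / 10.6 = 0.6255
New dose (same interval) = 1330 × 0.6255 = 831.9 mg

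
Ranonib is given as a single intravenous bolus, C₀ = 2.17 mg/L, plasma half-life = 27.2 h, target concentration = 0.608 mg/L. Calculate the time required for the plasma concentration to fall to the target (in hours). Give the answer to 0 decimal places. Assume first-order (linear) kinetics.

50 h

k = ln2 / t½ = 0.693147 / 27.2 = 0.02548 h⁻¹
t = ln(C₀ / C) / k = ln(2.170 / 0.608) / 0.02548
  = ln(3.569) / 0.02548 = 1.272 / 0.02548 = 49.92 h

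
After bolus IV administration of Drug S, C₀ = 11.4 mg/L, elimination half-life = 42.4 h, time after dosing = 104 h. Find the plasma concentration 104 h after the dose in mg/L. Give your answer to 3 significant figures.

k = ln2 / t½ = 0.693147 / 42.4 = 0.01635 h⁻¹
C = C₀ · e^(−k·t) = 11.40 × e^(−0.01635 × 104)
  = 11.40 × 0.1826 = 2.082 mg/L

2.08 mg/L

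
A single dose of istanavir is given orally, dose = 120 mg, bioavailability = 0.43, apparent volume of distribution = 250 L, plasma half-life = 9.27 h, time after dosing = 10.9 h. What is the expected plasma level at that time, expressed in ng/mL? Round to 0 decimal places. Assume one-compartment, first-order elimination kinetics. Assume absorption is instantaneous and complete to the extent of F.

91 ng/mL

Amount reaching circulation = F × Dose = 0.43 × 120.0 = 51.60 mg
C₀ = F·Dose / Vd = 51.60 / 250 = 0.2064 mg/L
k = ln2 / t½ = 0.693147 / 9.27 = 0.07477 h⁻¹
C = C₀ · e^(−k·t) = 0.2064 × e^(−0.07477 × 10.9)
  = 0.2064 × 0.4426 = 0.09135 mg/L
Convert: 0.09135 mg/L × 1000 = 91.35 ng/mL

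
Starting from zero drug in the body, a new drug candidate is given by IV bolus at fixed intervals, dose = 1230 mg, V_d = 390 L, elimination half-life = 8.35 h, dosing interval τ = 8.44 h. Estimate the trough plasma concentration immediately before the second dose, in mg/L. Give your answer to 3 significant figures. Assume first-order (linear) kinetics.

C₀ per dose = Dose / Vd = 1230 / 390 = 3.154 mg/L
k = ln2 / t½ = 0.693147 / 8.35 = 0.08301 h⁻¹
Fraction remaining after one interval: r = e^(−kτ) = e^(−0.08301 × 8.44) = 0.4963
Before dose 2, 1 dose has been given (aged 1τ).
C_trough = C₀ × r = 3.154 × 0.4963 = 1.565 mg/L

1.57 mg/L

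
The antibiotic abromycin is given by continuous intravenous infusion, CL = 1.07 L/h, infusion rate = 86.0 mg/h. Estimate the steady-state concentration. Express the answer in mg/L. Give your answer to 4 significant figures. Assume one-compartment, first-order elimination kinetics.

80.37 mg/L

At steady state Css = R₀ / CL = 86.0 / 1.070 = 80.37 mg/L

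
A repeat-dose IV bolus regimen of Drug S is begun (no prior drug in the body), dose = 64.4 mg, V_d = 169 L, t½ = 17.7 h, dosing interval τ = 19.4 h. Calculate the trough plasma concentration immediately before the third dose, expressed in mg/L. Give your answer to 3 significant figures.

0.262 mg/L

C₀ per dose = Dose / Vd = 64.4 / 169 = 0.3811 mg/L
k = ln2 / t½ = 0.693147 / 17.7 = 0.03916 h⁻¹
Fraction remaining after one interval: r = e^(−kτ) = e^(−0.03916 × 19.4) = 0.4678
Before dose 3, 2 doses have been given (aged 1τ, 2τ).
C_trough = C₀ × (r + r²) = 0.3811 × (0.4678 + 0.2188) = 0.2617 mg/L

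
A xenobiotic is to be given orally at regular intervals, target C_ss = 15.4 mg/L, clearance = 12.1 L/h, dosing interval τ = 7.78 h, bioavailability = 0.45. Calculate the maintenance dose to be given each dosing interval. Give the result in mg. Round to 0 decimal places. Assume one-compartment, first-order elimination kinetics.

At steady state, F × (Dose/τ) = Css × CL.
Dose = Css × CL × τ / F = 15.4 × 12.10 × 7.78 / 0.45 = 3222 mg

3222 mg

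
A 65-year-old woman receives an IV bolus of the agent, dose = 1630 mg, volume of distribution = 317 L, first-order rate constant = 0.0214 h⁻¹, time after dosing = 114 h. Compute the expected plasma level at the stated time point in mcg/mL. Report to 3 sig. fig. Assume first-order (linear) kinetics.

C₀ = Dose / Vd = 1630 / 317 = 5.142 mg/L
C = C₀ · e^(−k·t) = 5.142 × e^(−0.02140 × 114)
  = 5.142 × 0.08720 = 0.4484 mg/L
(0.4484 mg/L = 0.4484 mcg/mL)

0.448 mcg/mL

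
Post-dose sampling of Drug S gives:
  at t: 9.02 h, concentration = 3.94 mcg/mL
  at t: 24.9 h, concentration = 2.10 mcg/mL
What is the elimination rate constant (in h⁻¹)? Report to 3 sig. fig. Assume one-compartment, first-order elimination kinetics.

k = ln(C₁/C₂) / (t₂ − t₁) = ln(3.94/2.10) / (24.9 − 9.02)
  = 0.6292 / 15.88 = 0.03962 h⁻¹

0.0396 h⁻¹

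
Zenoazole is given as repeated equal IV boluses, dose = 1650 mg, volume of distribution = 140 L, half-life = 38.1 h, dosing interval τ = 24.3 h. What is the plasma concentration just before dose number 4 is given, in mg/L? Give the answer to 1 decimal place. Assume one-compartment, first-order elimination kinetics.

C₀ per dose = Dose / Vd = 1650 / 140 = 11.79 mg/L
k = ln2 / t½ = 0.693147 / 38.1 = 0.01819 h⁻¹
Fraction remaining after one interval: r = e^(−kτ) = e^(−0.01819 × 24.3) = 0.6427
Before dose 4, 3 doses have been given (aged 1τ, 2τ, 3τ).
C_trough = C₀ × (r + r² + … + r^3) = C₀ × r(1−r^3)/(1−r)
        = 11.79 × 0.6427 × (1 − 0.2655) / (1 − 0.6427) = 15.58 mg/L

15.6 mg/L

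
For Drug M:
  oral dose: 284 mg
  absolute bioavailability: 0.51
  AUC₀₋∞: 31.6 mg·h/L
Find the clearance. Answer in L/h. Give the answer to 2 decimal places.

4.58 L/h

CL = F·Dose / AUC = 0.51 × 284 / 31.6 = 4.584 L/h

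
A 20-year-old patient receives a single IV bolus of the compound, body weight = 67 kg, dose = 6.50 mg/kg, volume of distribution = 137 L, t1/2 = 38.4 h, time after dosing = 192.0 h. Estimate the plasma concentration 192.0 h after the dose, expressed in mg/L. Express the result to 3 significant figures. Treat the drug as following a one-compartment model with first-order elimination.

Total dose = 6.50 × 67 = 435.5 mg
C₀ = Dose / Vd = 435.5 / 137 = 3.179 mg/L
k = ln2 / t½ = 0.693147 / 38.4 = 0.01805 h⁻¹
t / t½ = 192.0 / 38.4 = 5 half-lives
C = C₀ × (1/2)^5 = 3.179 × 0.03125 = 0.09934 mg/L

0.0993 mg/L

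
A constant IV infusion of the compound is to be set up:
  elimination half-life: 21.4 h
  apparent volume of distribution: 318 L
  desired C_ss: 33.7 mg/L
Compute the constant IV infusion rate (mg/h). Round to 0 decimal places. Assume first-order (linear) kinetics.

k = ln2 / t½ = 0.693147 / 21.4 = 0.03239 h⁻¹
CL = k × Vd = 0.03239 × 318 = 10.30 L/h
At steady state, infusion rate R₀ = Css × CL = 33.7 × 10.30 = 347.1 mg/h

347 mg/h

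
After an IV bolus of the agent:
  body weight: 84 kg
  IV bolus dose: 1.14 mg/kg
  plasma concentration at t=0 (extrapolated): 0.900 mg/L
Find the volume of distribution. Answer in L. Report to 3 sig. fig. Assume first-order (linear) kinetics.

106 L

Dose = 1.14 × 84 = 95.76 mg
Vd = Dose / C₀ = 95.76 / 0.900 = 106.4 L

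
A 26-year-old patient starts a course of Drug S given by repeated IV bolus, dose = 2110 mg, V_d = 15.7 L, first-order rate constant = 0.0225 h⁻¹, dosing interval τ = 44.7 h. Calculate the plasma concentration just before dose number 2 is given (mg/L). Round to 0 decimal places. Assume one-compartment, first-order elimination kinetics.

49 mg/L

C₀ per dose = Dose / Vd = 2110 / 15.7 = 134.4 mg/L
Fraction remaining after one interval: r = e^(−kτ) = e^(−0.02250 × 44.7) = 0.3658
Before dose 2, 1 dose has been given (aged 1τ).
C_trough = C₀ × r = 134.4 × 0.3658 = 49.16 mg/L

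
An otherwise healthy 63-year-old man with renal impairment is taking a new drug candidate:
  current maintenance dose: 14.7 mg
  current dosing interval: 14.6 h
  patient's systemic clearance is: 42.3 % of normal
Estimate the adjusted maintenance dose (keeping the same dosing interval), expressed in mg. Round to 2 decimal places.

6.22 mg

To keep the same average steady-state level, dosing rate must scale with clearance.
CL ratio = 42.3 / 100 = 0.4230
New dose (same interval) = 14.7 × 0.4230 = 6.218 mg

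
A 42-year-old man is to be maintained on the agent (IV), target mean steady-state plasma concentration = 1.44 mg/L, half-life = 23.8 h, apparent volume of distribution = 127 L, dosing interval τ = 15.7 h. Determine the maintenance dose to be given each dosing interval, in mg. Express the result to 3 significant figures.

k = ln2 / t½ = 0.693147 / 23.8 = 0.02912 h⁻¹
CL = k × Vd = 0.02912 × 127 = 3.698 L/h
At steady state, Dose/τ = Css × CL.
Dose = Css × CL × τ = 1.44 × 3.698 × 15.7 = 83.60 mg

83.6 mg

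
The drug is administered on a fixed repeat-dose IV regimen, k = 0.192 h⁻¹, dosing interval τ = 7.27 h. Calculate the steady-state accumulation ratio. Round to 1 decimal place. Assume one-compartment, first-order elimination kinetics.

e^(−kτ) = e^(−0.1920 × 7.27) = 0.2476
Accumulation ratio R = 1 / (1 − e^(−kτ)) = 1 / (1 − 0.2476) = 1.329

1.3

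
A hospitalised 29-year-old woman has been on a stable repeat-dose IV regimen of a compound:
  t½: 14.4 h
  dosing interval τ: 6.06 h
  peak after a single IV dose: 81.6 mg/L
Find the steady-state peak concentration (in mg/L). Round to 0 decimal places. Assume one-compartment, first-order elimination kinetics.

k = ln2 / t½ = 0.693147 / 14.4 = 0.04814 h⁻¹
e^(−kτ) = e^(−0.04814 × 6.06) = 0.7470
Accumulation ratio R = 1 / (1 − e^(−kτ)) = 1 / (1 − 0.7470) = 3.953
Steady-state peak = C₀ × R = 81.6 × 3.953 = 322.6 mg/L

323 mg/L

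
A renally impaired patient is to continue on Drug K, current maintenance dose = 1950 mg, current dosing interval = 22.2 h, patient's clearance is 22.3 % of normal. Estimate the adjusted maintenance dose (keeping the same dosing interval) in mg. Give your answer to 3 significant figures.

To keep the same average steady-state level, dosing rate must scale with clearance.
CL ratio = 22.3 / 100 = 0.2230
New dose (same interval) = 1950 × 0.2230 = 434.9 mg

435 mg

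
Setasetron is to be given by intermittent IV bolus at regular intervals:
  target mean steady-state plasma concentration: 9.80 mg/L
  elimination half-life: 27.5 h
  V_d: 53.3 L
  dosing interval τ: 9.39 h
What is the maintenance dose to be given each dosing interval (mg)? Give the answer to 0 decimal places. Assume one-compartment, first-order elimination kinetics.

k = ln2 / t½ = 0.693147 / 27.5 = 0.02521 h⁻¹
CL = k × Vd = 0.02521 × 53.3 = 1.344 L/h
At steady state, Dose/τ = Css × CL.
Dose = Css × CL × τ = 9.80 × 1.344 × 9.39 = 123.7 mg

124 mg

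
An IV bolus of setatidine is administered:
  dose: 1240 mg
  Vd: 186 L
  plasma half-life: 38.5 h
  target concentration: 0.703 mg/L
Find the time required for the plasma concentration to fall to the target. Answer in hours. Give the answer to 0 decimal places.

125 h

C₀ = Dose / Vd = 1240 / 186 = 6.667 mg/L
k = ln2 / t½ = 0.693147 / 38.5 = 0.01800 h⁻¹
t = ln(C₀ / C) / k = ln(6.667 / 0.703) / 0.01800
  = ln(9.484) / 0.01800 = 2.250 / 0.01800 = 125.0 h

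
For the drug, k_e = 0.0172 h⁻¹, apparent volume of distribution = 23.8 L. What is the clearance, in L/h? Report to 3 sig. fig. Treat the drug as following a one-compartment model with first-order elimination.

0.409 L/h

CL = k × Vd = 0.0172 × 23.8 = 0.4094 L/h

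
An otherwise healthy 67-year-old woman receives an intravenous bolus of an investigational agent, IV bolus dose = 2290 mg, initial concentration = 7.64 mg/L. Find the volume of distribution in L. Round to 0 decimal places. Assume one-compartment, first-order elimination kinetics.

300 L

Vd = Dose / C₀ = 2290 / 7.64 = 299.7 L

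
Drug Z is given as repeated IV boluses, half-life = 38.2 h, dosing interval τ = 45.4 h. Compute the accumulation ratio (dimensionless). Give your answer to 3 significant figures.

1.78

k = ln2 / t½ = 0.693147 / 38.2 = 0.01815 h⁻¹
e^(−kτ) = e^(−0.01815 × 45.4) = 0.4387
Accumulation ratio R = 1 / (1 − e^(−kτ)) = 1 / (1 − 0.4387) = 1.782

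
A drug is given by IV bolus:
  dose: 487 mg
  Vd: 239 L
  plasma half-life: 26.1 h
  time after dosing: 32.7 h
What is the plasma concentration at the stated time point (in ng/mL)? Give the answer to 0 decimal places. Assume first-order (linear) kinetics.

855 ng/mL

C₀ = Dose / Vd = 487.0 / 239 = 2.038 mg/L
k = ln2 / t½ = 0.693147 / 26.1 = 0.02656 h⁻¹
C = C₀ · e^(−k·t) = 2.038 × e^(−0.02656 × 32.7)
  = 2.038 × 0.4196 = 0.8551 mg/L
Convert: 0.8551 mg/L × 1000 = 855.1 ng/mL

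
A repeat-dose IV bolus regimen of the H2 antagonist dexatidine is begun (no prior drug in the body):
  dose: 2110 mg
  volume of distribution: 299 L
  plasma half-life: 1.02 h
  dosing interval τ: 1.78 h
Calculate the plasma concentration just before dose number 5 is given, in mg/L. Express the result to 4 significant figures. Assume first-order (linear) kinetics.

C₀ per dose = Dose / Vd = 2110 / 299 = 7.057 mg/L
k = ln2 / t½ = 0.693147 / 1.02 = 0.6796 h⁻¹
Fraction remaining after one interval: r = e^(−kτ) = e^(−0.6796 × 1.78) = 0.2983
Before dose 5, 4 doses have been given (aged 1τ, 2τ, 3τ, 4τ).
C_trough = C₀ × (r + r² + … + r^4) = C₀ × r(1−r^4)/(1−r)
        = 7.057 × 0.2983 × (1 − 0.007918) / (1 − 0.2983) = 2.976 mg/L

2.976 mg/L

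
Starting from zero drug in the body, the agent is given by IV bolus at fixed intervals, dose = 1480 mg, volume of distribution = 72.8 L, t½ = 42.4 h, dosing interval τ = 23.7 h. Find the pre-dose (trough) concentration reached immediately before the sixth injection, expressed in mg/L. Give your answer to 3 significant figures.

C₀ per dose = Dose / Vd = 1480 / 72.8 = 20.33 mg/L
k = ln2 / t½ = 0.693147 / 42.4 = 0.01635 h⁻¹
Fraction remaining after one interval: r = e^(−kτ) = e^(−0.01635 × 23.7) = 0.6788
Before dose 6, 5 doses have been given (aged 1τ, 2τ, 3τ, 4τ, 5τ).
C_trough = C₀ × (r + r² + … + r^5) = C₀ × r(1−r^5)/(1−r)
        = 20.33 × 0.6788 × (1 − 0.1441) / (1 − 0.6788) = 36.77 mg/L

36.8 mg/L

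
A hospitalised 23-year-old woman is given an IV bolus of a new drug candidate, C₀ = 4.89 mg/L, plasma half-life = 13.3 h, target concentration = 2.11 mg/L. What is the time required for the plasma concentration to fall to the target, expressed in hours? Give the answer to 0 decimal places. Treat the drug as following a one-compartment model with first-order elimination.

16 h

k = ln2 / t½ = 0.693147 / 13.3 = 0.05212 h⁻¹
t = ln(C₀ / C) / k = ln(4.890 / 2.11) / 0.05212
  = ln(2.318) / 0.05212 = 0.8407 / 0.05212 = 16.13 h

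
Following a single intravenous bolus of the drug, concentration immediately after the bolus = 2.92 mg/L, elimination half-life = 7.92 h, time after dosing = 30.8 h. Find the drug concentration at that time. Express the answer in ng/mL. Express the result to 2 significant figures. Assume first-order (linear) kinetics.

200 ng/mL

k = ln2 / t½ = 0.693147 / 7.92 = 0.08752 h⁻¹
C = C₀ · e^(−k·t) = 2.920 × e^(−0.08752 × 30.8)
  = 2.920 × 0.06750 = 0.1971 mg/L
Convert: 0.1971 mg/L × 1000 = 197.1 ng/mL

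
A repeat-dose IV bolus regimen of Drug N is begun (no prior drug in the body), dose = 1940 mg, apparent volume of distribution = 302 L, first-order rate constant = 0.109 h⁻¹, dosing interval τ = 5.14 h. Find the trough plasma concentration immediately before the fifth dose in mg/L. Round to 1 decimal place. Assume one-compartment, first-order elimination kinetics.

7.6 mg/L

C₀ per dose = Dose / Vd = 1940 / 302 = 6.424 mg/L
Fraction remaining after one interval: r = e^(−kτ) = e^(−0.1090 × 5.14) = 0.5711
Before dose 5, 4 doses have been given (aged 1τ, 2τ, 3τ, 4τ).
C_trough = C₀ × (r + r² + … + r^4) = C₀ × r(1−r^4)/(1−r)
        = 6.424 × 0.5711 × (1 − 0.1064) / (1 − 0.5711) = 7.644 mg/L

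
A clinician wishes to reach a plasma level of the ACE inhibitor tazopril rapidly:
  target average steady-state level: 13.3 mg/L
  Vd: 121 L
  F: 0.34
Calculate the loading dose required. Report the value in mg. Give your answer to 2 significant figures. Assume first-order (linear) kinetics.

LD = Css × Vd / F = 13.3 × 121 / 0.34 = 4733 mg

4700 mg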